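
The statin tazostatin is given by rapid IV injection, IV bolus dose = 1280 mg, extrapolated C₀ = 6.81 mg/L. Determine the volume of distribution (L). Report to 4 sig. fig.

Vd = Dose / C₀ = 1280 / 6.81 = 188.0 L

188.0 L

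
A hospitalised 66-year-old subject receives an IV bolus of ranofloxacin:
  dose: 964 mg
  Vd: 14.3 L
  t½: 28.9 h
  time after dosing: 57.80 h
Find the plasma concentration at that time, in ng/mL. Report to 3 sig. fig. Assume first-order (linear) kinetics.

C₀ = Dose / Vd = 964.0 / 14.3 = 67.41 mg/L
k = ln2 / t½ = 0.693147 / 28.9 = 0.02398 h⁻¹
t / t½ = 57.80 / 28.9 = 2 half-lives
C = C₀ × (1/2)^2 = 67.41 × 0.2500 = 16.85 mg/L
Convert: 16.85 mg/L × 1000 = 16850 ng/mL

16900 ng/mL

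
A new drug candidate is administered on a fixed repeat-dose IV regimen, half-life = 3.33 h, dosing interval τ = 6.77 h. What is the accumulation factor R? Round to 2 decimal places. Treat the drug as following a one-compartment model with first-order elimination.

k = ln2 / t½ = 0.693147 / 3.33 = 0.2082 h⁻¹
e^(−kτ) = e^(−0.2082 × 6.77) = 0.2443
Accumulation ratio R = 1 / (1 − e^(−kτ)) = 1 / (1 − 0.2443) = 1.323

1.32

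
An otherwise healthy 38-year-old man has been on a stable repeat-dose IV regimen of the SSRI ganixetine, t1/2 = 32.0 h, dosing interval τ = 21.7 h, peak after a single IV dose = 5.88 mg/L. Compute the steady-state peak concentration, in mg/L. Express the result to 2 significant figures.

k = ln2 / t½ = 0.693147 / 32.0 = 0.02166 h⁻¹
e^(−kτ) = e^(−0.02166 × 21.7) = 0.6250
Accumulation ratio R = 1 / (1 − e^(−kτ)) = 1 / (1 − 0.6250) = 2.667
Steady-state peak = C₀ × R = 5.88 × 2.667 = 15.68 mg/L

16 mg/L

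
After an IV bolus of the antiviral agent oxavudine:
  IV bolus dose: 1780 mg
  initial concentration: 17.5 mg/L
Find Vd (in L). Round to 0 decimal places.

Vd = Dose / C₀ = 1780 / 17.5 = 101.7 L

102 L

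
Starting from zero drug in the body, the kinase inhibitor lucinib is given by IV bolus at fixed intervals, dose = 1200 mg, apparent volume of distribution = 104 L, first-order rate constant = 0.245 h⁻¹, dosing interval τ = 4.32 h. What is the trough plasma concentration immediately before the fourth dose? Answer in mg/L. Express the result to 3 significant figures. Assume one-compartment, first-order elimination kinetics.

5.88 mg/L

C₀ per dose = Dose / Vd = 1200 / 104 = 11.54 mg/L
Fraction remaining after one interval: r = e^(−kτ) = e^(−0.2450 × 4.32) = 0.3470
Before dose 4, 3 doses have been given (aged 1τ, 2τ, 3τ).
C_trough = C₀ × (r + r² + … + r^3) = C₀ × r(1−r^3)/(1−r)
        = 11.54 × 0.3470 × (1 − 0.04178) / (1 − 0.3470) = 5.876 mg/L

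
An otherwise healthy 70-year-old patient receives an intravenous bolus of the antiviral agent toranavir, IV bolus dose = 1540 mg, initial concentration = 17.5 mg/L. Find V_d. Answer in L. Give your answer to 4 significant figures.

Vd = Dose / C₀ = 1540 / 17.5 = 88.00 L

88.00 L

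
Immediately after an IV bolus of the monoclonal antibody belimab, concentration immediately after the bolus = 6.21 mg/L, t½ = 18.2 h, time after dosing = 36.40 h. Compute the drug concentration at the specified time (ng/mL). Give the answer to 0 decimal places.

k = ln2 / t½ = 0.693147 / 18.2 = 0.03809 h⁻¹
t / t½ = 36.40 / 18.2 = 2 half-lives
C = C₀ × (1/2)^2 = 6.210 × 0.2500 = 1.553 mg/L
Convert: 1.553 mg/L × 1000 = 1553 ng/mL

1553 ng/mL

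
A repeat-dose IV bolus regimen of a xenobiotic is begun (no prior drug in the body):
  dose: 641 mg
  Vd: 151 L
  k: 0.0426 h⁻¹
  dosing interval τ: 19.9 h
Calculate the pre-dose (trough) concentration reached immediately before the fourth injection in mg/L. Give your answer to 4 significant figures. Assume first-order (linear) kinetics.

C₀ per dose = Dose / Vd = 641 / 151 = 4.245 mg/L
Fraction remaining after one interval: r = e^(−kτ) = e^(−0.04260 × 19.9) = 0.4284
Before dose 4, 3 doses have been given (aged 1τ, 2τ, 3τ).
C_trough = C₀ × (r + r² + … + r^3) = C₀ × r(1−r^3)/(1−r)
        = 4.245 × 0.4284 × (1 − 0.07862) / (1 − 0.4284) = 2.931 mg/L

2.931 mg/L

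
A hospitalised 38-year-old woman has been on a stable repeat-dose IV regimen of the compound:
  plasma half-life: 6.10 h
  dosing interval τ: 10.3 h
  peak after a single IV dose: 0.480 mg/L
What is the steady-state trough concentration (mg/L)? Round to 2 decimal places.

k = ln2 / t½ = 0.693147 / 6.10 = 0.1136 h⁻¹
e^(−kτ) = e^(−0.1136 × 10.3) = 0.3103
Accumulation ratio R = 1 / (1 − e^(−kτ)) = 1 / (1 − 0.3103) = 1.450
Steady-state trough = C₀ × R × e^(−kτ) = 0.480 × 1.450 × 0.3103 = 0.2160 mg/L

0.22 mg/L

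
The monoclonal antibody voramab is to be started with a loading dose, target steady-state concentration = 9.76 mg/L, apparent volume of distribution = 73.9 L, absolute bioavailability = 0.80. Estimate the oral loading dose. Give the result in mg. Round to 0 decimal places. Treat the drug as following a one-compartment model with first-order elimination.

LD = Css × Vd / F = 9.76 × 73.9 / 0.80 = 901.6 mg

902 mg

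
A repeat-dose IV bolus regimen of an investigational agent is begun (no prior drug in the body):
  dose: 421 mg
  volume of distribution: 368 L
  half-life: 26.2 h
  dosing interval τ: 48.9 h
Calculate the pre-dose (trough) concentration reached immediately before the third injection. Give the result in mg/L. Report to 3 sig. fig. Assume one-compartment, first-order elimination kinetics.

C₀ per dose = Dose / Vd = 421 / 368 = 1.144 mg/L
k = ln2 / t½ = 0.693147 / 26.2 = 0.02646 h⁻¹
Fraction remaining after one interval: r = e^(−kτ) = e^(−0.02646 × 48.9) = 0.2742
Before dose 3, 2 doses have been given (aged 1τ, 2τ).
C_trough = C₀ × (r + r²) = 1.144 × (0.2742 + 0.07519) = 0.3997 mg/L

0.400 mg/L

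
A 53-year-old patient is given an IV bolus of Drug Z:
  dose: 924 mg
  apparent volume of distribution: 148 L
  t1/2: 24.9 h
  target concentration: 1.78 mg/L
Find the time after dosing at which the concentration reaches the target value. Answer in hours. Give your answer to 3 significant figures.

C₀ = Dose / Vd = 924.0 / 148 = 6.243 mg/L
k = ln2 / t½ = 0.693147 / 24.9 = 0.02784 h⁻¹
t = ln(C₀ / C) / k = ln(6.243 / 1.78) / 0.02784
  = ln(3.507) / 0.02784 = 1.255 / 0.02784 = 45.08 h

45.1 h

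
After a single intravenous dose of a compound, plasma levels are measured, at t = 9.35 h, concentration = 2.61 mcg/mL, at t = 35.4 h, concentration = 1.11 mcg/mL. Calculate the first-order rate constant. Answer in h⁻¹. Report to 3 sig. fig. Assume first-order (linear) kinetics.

k = ln(C₁/C₂) / (t₂ − t₁) = ln(2.61/1.11) / (35.4 − 9.35)
  = 0.8550 / 26.05 = 0.03282 h⁻¹

0.0328 h⁻¹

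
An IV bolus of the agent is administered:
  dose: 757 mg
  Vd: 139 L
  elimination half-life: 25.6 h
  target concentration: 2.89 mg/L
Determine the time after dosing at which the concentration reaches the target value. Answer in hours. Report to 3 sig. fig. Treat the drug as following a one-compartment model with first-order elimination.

23.4 h

C₀ = Dose / Vd = 757.0 / 139 = 5.446 mg/L
k = ln2 / t½ = 0.693147 / 25.6 = 0.02708 h⁻¹
t = ln(C₀ / C) / k = ln(5.446 / 2.89) / 0.02708
  = ln(1.884) / 0.02708 = 0.6334 / 0.02708 = 23.39 h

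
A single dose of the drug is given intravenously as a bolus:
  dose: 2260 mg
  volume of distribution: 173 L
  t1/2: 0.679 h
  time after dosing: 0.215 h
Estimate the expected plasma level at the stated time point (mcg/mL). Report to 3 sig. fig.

10.5 mcg/mL

C₀ = Dose / Vd = 2260 / 173 = 13.06 mg/L
k = ln2 / t½ = 0.693147 / 0.679 = 1.021 h⁻¹
C = C₀ · e^(−k·t) = 13.06 × e^(−1.021 × 0.215)
  = 13.06 × 0.8029 = 10.49 mg/L
(10.49 mg/L = 10.49 mcg/mL)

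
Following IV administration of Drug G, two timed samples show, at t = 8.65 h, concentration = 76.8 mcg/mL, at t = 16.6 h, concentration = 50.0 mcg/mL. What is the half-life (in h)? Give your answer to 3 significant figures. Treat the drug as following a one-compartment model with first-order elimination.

k = ln(C₁/C₂) / (t₂ − t₁) = ln(76.8/50.0) / (16.6 − 8.65)
  = 0.4292 / 7.950 = 0.05399 h⁻¹
t½ = ln2 / k = 0.693147 / 0.05399 = 12.84 h

12.8 h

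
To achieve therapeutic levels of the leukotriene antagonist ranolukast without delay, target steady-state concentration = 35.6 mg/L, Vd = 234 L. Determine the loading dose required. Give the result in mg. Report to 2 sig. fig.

LD = Css × Vd = 35.6 × 234 = 8330 mg

8300 mg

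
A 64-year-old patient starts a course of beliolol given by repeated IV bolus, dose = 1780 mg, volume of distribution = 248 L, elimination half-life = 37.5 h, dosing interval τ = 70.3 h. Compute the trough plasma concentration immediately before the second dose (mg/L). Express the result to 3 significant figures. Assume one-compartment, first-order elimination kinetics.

1.96 mg/L

C₀ per dose = Dose / Vd = 1780 / 248 = 7.177 mg/L
k = ln2 / t½ = 0.693147 / 37.5 = 0.01848 h⁻¹
Fraction remaining after one interval: r = e^(−kτ) = e^(−0.01848 × 70.3) = 0.2728
Before dose 2, 1 dose has been given (aged 1τ).
C_trough = C₀ × r = 7.177 × 0.2728 = 1.958 mg/L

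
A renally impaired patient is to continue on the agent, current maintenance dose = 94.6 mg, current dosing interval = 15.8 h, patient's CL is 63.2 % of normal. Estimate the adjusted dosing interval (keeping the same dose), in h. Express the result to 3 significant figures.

25.0 h

To keep the same average steady-state level, dosing rate must scale with clearance.
CL ratio = 63.2 / 100 = 0.6320
New interval (same dose) = 15.8 / 0.6320 = 25.00 h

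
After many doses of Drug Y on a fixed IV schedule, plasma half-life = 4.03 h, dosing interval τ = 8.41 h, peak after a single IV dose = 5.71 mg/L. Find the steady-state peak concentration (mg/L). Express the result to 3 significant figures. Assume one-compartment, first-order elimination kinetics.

k = ln2 / t½ = 0.693147 / 4.03 = 0.1720 h⁻¹
e^(−kτ) = e^(−0.1720 × 8.41) = 0.2354
Accumulation ratio R = 1 / (1 − e^(−kτ)) = 1 / (1 − 0.2354) = 1.308
Steady-state peak = C₀ × R = 5.71 × 1.308 = 7.469 mg/L

7.47 mg/L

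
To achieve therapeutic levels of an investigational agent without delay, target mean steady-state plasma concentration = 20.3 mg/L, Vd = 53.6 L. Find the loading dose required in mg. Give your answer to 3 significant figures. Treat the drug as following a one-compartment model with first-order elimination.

LD = Css × Vd = 20.3 × 53.6 = 1088 mg

1090 mg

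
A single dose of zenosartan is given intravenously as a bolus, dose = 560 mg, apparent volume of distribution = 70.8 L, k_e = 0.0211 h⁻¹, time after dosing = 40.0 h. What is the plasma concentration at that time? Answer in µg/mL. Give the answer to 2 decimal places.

C₀ = Dose / Vd = 560.0 / 70.8 = 7.910 mg/L
C = C₀ · e^(−k·t) = 7.910 × e^(−0.02110 × 40.0)
  = 7.910 × 0.4300 = 3.401 mg/L
(3.401 mg/L = 3.401 µg/mL)

3.40 µg/mL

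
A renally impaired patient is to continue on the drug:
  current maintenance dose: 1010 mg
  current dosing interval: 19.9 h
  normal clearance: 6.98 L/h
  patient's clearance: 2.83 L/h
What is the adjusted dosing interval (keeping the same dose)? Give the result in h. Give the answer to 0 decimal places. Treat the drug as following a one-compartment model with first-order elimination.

To keep the same average steady-state level, dosing rate must scale with clearance.
CL ratio = 2.83 / 6.98 = 0.4054
New interval (same dose) = 19.9 / 0.4054 = 49.09 h

49 h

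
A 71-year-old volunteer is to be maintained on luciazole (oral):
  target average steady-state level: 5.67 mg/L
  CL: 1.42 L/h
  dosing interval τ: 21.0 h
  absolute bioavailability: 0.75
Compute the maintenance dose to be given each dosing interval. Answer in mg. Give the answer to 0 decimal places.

At steady state, F × (Dose/τ) = Css × CL.
Dose = Css × CL × τ / F = 5.67 × 1.420 × 21.0 / 0.75 = 225.4 mg

225 mg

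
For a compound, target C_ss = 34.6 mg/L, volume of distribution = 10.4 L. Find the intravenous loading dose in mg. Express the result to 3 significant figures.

360 mg

LD = Css × Vd = 34.6 × 10.4 = 359.8 mg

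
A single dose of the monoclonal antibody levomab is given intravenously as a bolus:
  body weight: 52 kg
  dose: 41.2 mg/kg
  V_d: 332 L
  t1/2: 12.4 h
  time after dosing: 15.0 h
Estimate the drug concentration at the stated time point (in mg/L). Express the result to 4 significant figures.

Total dose = 41.2 × 52 = 2142 mg
C₀ = Dose / Vd = 2142 / 332 = 6.452 mg/L
k = ln2 / t½ = 0.693147 / 12.4 = 0.05590 h⁻¹
C = C₀ · e^(−k·t) = 6.452 × e^(−0.05590 × 15.0)
  = 6.452 × 0.4324 = 2.790 mg/L

2.790 mg/L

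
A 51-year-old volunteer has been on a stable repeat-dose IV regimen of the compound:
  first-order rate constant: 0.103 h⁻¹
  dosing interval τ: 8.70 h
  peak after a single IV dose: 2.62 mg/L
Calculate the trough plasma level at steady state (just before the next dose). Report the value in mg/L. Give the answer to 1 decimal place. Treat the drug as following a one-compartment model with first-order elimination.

1.8 mg/L

e^(−kτ) = e^(−0.1030 × 8.70) = 0.4082
Accumulation ratio R = 1 / (1 − e^(−kτ)) = 1 / (1 − 0.4082) = 1.690
Steady-state trough = C₀ × R × e^(−kτ) = 2.62 × 1.690 × 0.4082 = 1.807 mg/L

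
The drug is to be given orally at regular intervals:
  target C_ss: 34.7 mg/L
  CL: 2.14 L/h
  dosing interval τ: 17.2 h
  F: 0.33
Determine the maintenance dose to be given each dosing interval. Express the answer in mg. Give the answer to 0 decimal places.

At steady state, F × (Dose/τ) = Css × CL.
Dose = Css × CL × τ / F = 34.7 × 2.140 × 17.2 / 0.33 = 3870 mg

3870 mg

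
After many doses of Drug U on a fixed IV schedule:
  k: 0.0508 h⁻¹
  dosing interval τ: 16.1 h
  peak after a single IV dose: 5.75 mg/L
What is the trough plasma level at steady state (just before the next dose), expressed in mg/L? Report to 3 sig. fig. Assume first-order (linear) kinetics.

4.54 mg/L

e^(−kτ) = e^(−0.05080 × 16.1) = 0.4414
Accumulation ratio R = 1 / (1 − e^(−kτ)) = 1 / (1 − 0.4414) = 1.790
Steady-state trough = C₀ × R × e^(−kτ) = 5.75 × 1.790 × 0.4414 = 4.543 mg/L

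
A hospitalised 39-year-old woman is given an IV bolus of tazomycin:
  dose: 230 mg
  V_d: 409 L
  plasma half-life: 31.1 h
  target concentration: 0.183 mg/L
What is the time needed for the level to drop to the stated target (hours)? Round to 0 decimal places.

C₀ = Dose / Vd = 230.0 / 409 = 0.5623 mg/L
k = ln2 / t½ = 0.693147 / 31.1 = 0.02229 h⁻¹
t = ln(C₀ / C) / k = ln(0.5623 / 0.183) / 0.02229
  = ln(3.073) / 0.02229 = 1.123 / 0.02229 = 50.38 h

50 h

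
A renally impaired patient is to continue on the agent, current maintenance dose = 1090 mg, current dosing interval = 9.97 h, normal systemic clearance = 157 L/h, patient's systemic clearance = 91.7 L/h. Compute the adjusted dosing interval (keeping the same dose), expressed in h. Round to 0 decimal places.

To keep the same average steady-state level, dosing rate must scale with clearance.
CL ratio = 91.7 / 157 = 0.5841
New interval (same dose) = 9.97 / 0.5841 = 17.07 h

17 h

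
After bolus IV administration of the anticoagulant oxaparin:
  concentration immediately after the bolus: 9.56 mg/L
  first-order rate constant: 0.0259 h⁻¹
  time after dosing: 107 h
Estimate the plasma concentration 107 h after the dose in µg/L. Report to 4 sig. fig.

598.3 µg/L

C = C₀ · e^(−k·t) = 9.560 × e^(−0.02590 × 107)
  = 9.560 × 0.06258 = 0.5983 mg/L
Convert: 0.5983 mg/L × 1000 = 598.3 µg/L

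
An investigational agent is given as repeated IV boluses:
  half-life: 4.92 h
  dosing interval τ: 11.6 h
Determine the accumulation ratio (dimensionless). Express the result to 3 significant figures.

k = ln2 / t½ = 0.693147 / 4.92 = 0.1409 h⁻¹
e^(−kτ) = e^(−0.1409 × 11.6) = 0.1951
Accumulation ratio R = 1 / (1 − e^(−kτ)) = 1 / (1 − 0.1951) = 1.242

1.24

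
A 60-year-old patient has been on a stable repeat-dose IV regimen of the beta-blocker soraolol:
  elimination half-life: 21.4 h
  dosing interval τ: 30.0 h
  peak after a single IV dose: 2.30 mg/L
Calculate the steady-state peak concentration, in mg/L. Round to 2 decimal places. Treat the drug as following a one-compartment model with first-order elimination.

k = ln2 / t½ = 0.693147 / 21.4 = 0.03239 h⁻¹
e^(−kτ) = e^(−0.03239 × 30.0) = 0.3784
Accumulation ratio R = 1 / (1 − e^(−kτ)) = 1 / (1 − 0.3784) = 1.609
Steady-state peak = C₀ × R = 2.30 × 1.609 = 3.701 mg/L

3.70 mg/L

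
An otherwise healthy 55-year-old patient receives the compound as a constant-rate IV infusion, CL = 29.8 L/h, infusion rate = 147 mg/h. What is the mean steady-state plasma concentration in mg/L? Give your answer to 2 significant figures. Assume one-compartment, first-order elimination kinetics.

At steady state Css = R₀ / CL = 147 / 29.80 = 4.933 mg/L

4.9 mg/L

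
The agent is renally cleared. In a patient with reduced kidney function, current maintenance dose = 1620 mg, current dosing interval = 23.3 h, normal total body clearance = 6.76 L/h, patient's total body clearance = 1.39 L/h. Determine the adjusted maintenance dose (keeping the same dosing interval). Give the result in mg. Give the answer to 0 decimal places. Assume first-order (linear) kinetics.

To keep the same average steady-state level, dosing rate must scale with clearance.
CL ratio = 1.39 / 6.76 = 0.2056
New dose (same interval) = 1620 × 0.2056 = 333.1 mg

333 mg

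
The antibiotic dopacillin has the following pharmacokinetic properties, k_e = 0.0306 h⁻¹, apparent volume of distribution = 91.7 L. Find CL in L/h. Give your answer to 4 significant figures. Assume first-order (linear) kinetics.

CL = k × Vd = 0.0306 × 91.7 = 2.806 L/h

2.806 L/h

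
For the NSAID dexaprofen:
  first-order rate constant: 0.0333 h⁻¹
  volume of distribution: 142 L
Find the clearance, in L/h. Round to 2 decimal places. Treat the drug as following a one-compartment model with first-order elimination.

4.73 L/h

CL = k × Vd = 0.0333 × 142 = 4.729 L/h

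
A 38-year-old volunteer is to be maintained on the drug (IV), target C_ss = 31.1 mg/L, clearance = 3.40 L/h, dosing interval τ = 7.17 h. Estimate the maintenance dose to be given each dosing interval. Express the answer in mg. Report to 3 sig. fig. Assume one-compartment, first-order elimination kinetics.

758 mg

At steady state, Dose/τ = Css × CL.
Dose = Css × CL × τ = 31.1 × 3.400 × 7.17 = 758.2 mg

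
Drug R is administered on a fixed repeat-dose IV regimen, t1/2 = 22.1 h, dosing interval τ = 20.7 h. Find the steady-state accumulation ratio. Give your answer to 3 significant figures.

k = ln2 / t½ = 0.693147 / 22.1 = 0.03136 h⁻¹
e^(−kτ) = e^(−0.03136 × 20.7) = 0.5225
Accumulation ratio R = 1 / (1 − e^(−kτ)) = 1 / (1 − 0.5225) = 2.094

2.09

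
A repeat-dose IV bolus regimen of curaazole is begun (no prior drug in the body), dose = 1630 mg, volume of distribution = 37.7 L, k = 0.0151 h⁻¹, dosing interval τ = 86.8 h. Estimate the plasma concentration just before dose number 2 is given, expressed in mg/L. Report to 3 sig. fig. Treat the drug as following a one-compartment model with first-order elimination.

11.7 mg/L

C₀ per dose = Dose / Vd = 1630 / 37.7 = 43.24 mg/L
Fraction remaining after one interval: r = e^(−kτ) = e^(−0.01510 × 86.8) = 0.2696
Before dose 2, 1 dose has been given (aged 1τ).
C_trough = C₀ × r = 43.24 × 0.2696 = 11.66 mg/L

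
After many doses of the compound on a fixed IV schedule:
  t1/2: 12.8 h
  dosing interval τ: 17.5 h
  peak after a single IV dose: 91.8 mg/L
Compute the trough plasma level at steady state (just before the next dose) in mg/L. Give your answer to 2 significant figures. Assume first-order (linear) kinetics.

58 mg/L

k = ln2 / t½ = 0.693147 / 12.8 = 0.05415 h⁻¹
e^(−kτ) = e^(−0.05415 × 17.5) = 0.3877
Accumulation ratio R = 1 / (1 − e^(−kτ)) = 1 / (1 − 0.3877) = 1.633
Steady-state trough = C₀ × R × e^(−kτ) = 91.8 × 1.633 × 0.3877 = 58.12 mg/L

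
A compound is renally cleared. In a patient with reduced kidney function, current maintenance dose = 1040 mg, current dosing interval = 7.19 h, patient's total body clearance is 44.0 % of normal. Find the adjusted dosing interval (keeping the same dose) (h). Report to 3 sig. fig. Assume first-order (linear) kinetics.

To keep the same average steady-state level, dosing rate must scale with clearance.
CL ratio = 44.0 / 100 = 0.4400
New interval (same dose) = 7.19 / 0.4400 = 16.34 h

16.3 h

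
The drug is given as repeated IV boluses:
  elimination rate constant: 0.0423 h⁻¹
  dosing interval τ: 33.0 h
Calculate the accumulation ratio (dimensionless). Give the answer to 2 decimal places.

1.33

e^(−kτ) = e^(−0.04230 × 33.0) = 0.2476
Accumulation ratio R = 1 / (1 − e^(−kτ)) = 1 / (1 − 0.2476) = 1.329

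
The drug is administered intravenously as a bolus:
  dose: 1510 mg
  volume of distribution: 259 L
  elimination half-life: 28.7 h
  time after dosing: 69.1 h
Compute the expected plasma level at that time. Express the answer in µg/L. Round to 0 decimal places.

1099 µg/L

C₀ = Dose / Vd = 1510 / 259 = 5.830 mg/L
k = ln2 / t½ = 0.693147 / 28.7 = 0.02415 h⁻¹
C = C₀ · e^(−k·t) = 5.830 × e^(−0.02415 × 69.1)
  = 5.830 × 0.1885 = 1.099 mg/L
Convert: 1.099 mg/L × 1000 = 1099 µg/L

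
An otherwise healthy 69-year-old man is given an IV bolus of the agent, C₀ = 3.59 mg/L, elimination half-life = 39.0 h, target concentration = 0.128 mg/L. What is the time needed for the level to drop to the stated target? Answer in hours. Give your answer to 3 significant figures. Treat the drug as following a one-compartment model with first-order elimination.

188 h

k = ln2 / t½ = 0.693147 / 39.0 = 0.01777 h⁻¹
t = ln(C₀ / C) / k = ln(3.590 / 0.128) / 0.01777
  = ln(28.05) / 0.01777 = 3.334 / 0.01777 = 187.6 h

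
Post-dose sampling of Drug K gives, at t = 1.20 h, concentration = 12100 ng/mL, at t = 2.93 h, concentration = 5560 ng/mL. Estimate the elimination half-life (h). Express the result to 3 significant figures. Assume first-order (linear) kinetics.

k = ln(C₁/C₂) / (t₂ − t₁) = ln(12100/5560) / (2.93 − 1.20)
  = 0.7776 / 1.730 = 0.4495 h⁻¹
t½ = ln2 / k = 0.693147 / 0.4495 = 1.542 h

1.54 h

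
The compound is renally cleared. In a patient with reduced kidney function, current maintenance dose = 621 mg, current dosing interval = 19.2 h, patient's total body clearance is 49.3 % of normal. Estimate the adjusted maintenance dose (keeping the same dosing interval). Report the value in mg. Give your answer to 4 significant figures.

To keep the same average steady-state level, dosing rate must scale with clearance.
CL ratio = 49.3 / 100 = 0.4930
New dose (same interval) = 621 × 0.4930 = 306.2 mg

306.2 mg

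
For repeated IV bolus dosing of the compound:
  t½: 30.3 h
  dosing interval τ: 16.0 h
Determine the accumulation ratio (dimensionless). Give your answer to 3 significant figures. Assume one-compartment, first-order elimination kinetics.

3.26

k = ln2 / t½ = 0.693147 / 30.3 = 0.02288 h⁻¹
e^(−kτ) = e^(−0.02288 × 16.0) = 0.6934
Accumulation ratio R = 1 / (1 − e^(−kτ)) = 1 / (1 − 0.6934) = 3.262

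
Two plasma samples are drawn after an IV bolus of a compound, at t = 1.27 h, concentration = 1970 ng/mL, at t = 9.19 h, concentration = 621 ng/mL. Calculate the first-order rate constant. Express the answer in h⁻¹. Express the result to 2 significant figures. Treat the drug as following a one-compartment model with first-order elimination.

k = ln(C₁/C₂) / (t₂ − t₁) = ln(1970/621) / (9.19 − 1.27)
  = 1.154 / 7.920 = 0.1457 h⁻¹

0.15 h⁻¹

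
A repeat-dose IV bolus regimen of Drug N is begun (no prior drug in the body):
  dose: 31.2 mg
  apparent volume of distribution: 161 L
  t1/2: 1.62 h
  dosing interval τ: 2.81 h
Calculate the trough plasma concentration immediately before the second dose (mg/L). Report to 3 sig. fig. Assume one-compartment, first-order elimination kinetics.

0.0582 mg/L

C₀ per dose = Dose / Vd = 31.2 / 161 = 0.1938 mg/L
k = ln2 / t½ = 0.693147 / 1.62 = 0.4279 h⁻¹
Fraction remaining after one interval: r = e^(−kτ) = e^(−0.4279 × 2.81) = 0.3005
Before dose 2, 1 dose has been given (aged 1τ).
C_trough = C₀ × r = 0.1938 × 0.3005 = 0.05824 mg/L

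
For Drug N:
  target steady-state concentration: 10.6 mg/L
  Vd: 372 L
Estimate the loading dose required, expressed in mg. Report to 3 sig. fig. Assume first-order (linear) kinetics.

3940 mg

LD = Css × Vd = 10.6 × 372 = 3943 mg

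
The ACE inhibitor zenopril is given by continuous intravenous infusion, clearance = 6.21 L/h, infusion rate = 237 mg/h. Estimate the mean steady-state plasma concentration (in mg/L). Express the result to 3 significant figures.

At steady state Css = R₀ / CL = 237 / 6.210 = 38.16 mg/L

38.2 mg/L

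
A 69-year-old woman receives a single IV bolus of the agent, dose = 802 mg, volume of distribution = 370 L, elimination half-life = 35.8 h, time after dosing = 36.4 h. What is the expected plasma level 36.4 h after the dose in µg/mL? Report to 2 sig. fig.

C₀ = Dose / Vd = 802.0 / 370 = 2.168 mg/L
k = ln2 / t½ = 0.693147 / 35.8 = 0.01936 h⁻¹
C = C₀ · e^(−k·t) = 2.168 × e^(−0.01936 × 36.4)
  = 2.168 × 0.4943 = 1.072 mg/L
(1.072 mg/L = 1.072 µg/mL)

1.1 µg/mL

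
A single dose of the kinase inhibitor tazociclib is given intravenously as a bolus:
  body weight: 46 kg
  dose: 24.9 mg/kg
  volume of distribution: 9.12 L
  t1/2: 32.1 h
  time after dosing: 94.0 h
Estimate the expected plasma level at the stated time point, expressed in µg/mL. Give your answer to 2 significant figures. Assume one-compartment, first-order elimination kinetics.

16 µg/mL

Total dose = 24.9 × 46 = 1145 mg
C₀ = Dose / Vd = 1145 / 9.12 = 125.5 mg/L
k = ln2 / t½ = 0.693147 / 32.1 = 0.02159 h⁻¹
C = C₀ · e^(−k·t) = 125.5 × e^(−0.02159 × 94.0)
  = 125.5 × 0.1314 = 16.49 mg/L
(16.49 mg/L = 16.49 µg/mL)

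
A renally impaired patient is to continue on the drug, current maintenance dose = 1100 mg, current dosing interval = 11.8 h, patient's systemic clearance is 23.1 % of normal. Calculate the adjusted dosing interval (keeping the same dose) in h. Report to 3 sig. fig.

51.1 h

To keep the same average steady-state level, dosing rate must scale with clearance.
CL ratio = 23.1 / 100 = 0.2310
New interval (same dose) = 11.8 / 0.2310 = 51.08 h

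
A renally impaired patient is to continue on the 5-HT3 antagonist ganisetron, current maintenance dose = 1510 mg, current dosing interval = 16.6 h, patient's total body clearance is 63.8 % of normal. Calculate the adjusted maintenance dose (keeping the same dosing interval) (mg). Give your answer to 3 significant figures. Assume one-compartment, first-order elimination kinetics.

To keep the same average steady-state level, dosing rate must scale with clearance.
CL ratio = 63.8 / 100 = 0.6380
New dose (same interval) = 1510 × 0.6380 = 963.4 mg

963 mg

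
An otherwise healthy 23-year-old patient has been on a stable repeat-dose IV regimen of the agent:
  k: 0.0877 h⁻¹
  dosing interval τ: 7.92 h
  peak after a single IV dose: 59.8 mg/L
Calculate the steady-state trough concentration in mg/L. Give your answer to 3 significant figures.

e^(−kτ) = e^(−0.08770 × 7.92) = 0.4993
Accumulation ratio R = 1 / (1 − e^(−kτ)) = 1 / (1 − 0.4993) = 1.997
Steady-state trough = C₀ × R × e^(−kτ) = 59.8 × 1.997 × 0.4993 = 59.63 mg/L

59.6 mg/L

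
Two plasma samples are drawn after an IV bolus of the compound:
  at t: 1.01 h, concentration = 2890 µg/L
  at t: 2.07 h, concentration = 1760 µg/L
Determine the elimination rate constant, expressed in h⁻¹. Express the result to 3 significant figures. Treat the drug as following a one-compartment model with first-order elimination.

0.468 h⁻¹

k = ln(C₁/C₂) / (t₂ − t₁) = ln(2890/1760) / (2.07 − 1.01)
  = 0.4959 / 1.060 = 0.4678 h⁻¹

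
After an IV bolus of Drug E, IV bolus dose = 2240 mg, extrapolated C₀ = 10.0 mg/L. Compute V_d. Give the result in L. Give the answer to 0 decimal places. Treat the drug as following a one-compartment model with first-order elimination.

224 L

Vd = Dose / C₀ = 2240 / 10.0 = 224.0 L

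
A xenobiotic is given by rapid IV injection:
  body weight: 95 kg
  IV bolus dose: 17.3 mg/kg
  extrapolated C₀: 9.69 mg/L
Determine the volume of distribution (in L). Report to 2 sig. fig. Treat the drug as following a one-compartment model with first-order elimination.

Dose = 17.3 × 95 = 1644 mg
Vd = Dose / C₀ = 1644 / 9.69 = 169.7 L

170 L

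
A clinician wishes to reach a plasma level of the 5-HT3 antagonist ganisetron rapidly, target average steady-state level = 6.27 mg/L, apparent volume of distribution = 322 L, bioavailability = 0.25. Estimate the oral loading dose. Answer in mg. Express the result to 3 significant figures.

LD = Css × Vd / F = 6.27 × 322 / 0.25 = 8076 mg

8080 mg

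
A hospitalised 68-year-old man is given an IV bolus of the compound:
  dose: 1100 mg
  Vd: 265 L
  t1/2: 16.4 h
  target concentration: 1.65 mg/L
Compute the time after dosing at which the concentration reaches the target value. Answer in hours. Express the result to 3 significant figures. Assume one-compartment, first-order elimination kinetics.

21.8 h

C₀ = Dose / Vd = 1100 / 265 = 4.151 mg/L
k = ln2 / t½ = 0.693147 / 16.4 = 0.04227 h⁻¹
t = ln(C₀ / C) / k = ln(4.151 / 1.65) / 0.04227
  = ln(2.516) / 0.04227 = 0.9227 / 0.04227 = 21.83 h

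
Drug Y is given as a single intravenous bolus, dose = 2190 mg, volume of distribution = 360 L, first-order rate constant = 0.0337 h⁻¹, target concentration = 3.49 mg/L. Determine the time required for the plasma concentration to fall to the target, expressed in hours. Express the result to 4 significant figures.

16.49 h

C₀ = Dose / Vd = 2190 / 360 = 6.083 mg/L
t = ln(C₀ / C) / k = ln(6.083 / 3.49) / 0.03370
  = ln(1.743) / 0.03370 = 0.5556 / 0.03370 = 16.49 h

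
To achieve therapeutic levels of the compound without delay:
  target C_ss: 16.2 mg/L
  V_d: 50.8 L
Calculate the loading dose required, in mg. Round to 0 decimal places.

LD = Css × Vd = 16.2 × 50.8 = 823.0 mg

823 mg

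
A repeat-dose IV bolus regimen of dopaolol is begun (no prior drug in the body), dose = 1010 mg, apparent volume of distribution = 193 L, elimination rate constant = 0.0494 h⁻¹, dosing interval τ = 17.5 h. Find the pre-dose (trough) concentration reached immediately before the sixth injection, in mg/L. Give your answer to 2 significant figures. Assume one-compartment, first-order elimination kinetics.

C₀ per dose = Dose / Vd = 1010 / 193 = 5.233 mg/L
Fraction remaining after one interval: r = e^(−kτ) = e^(−0.04940 × 17.5) = 0.4213
Before dose 6, 5 doses have been given (aged 1τ, 2τ, 3τ, 4τ, 5τ).
C_trough = C₀ × (r + r² + … + r^5) = C₀ × r(1−r^5)/(1−r)
        = 5.233 × 0.4213 × (1 − 0.01327) / (1 − 0.4213) = 3.759 mg/L

3.8 mg/L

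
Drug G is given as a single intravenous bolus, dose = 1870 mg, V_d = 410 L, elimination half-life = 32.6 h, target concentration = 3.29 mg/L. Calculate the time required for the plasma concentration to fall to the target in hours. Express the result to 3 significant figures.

C₀ = Dose / Vd = 1870 / 410 = 4.561 mg/L
k = ln2 / t½ = 0.693147 / 32.6 = 0.02126 h⁻¹
t = ln(C₀ / C) / k = ln(4.561 / 3.29) / 0.02126
  = ln(1.386) / 0.02126 = 0.3264 / 0.02126 = 15.35 h

15.4 h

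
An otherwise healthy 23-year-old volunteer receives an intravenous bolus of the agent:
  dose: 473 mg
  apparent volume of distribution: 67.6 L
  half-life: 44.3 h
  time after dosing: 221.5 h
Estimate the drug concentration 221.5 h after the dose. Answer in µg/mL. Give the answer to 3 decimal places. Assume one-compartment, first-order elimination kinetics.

C₀ = Dose / Vd = 473.0 / 67.6 = 6.997 mg/L
k = ln2 / t½ = 0.693147 / 44.3 = 0.01565 h⁻¹
t / t½ = 221.5 / 44.3 = 5 half-lives
C = C₀ × (1/2)^5 = 6.997 × 0.03125 = 0.2187 mg/L
(0.2187 mg/L = 0.2187 µg/mL)

0.219 µg/mL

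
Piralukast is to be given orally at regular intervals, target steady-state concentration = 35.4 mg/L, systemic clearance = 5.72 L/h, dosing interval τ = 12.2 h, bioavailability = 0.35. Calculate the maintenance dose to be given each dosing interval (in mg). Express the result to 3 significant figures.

At steady state, F × (Dose/τ) = Css × CL.
Dose = Css × CL × τ / F = 35.4 × 5.720 × 12.2 / 0.35 = 7058 mg

7060 mg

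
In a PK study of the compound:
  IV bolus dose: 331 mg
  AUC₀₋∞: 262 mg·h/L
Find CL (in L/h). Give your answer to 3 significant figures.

1.26 L/h

CL = Dose / AUC = 331 / 262 = 1.263 L/h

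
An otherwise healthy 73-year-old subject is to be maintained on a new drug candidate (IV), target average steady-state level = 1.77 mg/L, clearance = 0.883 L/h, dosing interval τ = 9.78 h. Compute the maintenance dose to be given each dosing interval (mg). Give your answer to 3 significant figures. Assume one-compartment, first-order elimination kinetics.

At steady state, Dose/τ = Css × CL.
Dose = Css × CL × τ = 1.77 × 0.8830 × 9.78 = 15.29 mg

15.3 mg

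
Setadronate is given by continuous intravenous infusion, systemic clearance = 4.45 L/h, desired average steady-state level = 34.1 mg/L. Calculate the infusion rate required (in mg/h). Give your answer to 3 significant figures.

At steady state, infusion rate R₀ = Css × CL = 34.1 × 4.450 = 151.7 mg/h

152 mg/h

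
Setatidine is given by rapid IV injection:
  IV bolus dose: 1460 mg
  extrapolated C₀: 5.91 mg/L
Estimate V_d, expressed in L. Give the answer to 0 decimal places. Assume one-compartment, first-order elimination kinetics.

Vd = Dose / C₀ = 1460 / 5.91 = 247.0 L

247 L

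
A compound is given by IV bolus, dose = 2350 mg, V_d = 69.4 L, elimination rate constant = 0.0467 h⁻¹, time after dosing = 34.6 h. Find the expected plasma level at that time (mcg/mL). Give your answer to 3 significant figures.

C₀ = Dose / Vd = 2350 / 69.4 = 33.86 mg/L
C = C₀ · e^(−k·t) = 33.86 × e^(−0.04670 × 34.6)
  = 33.86 × 0.1987 = 6.728 mg/L
(6.728 mg/L = 6.728 mcg/mL)

6.73 mcg/mL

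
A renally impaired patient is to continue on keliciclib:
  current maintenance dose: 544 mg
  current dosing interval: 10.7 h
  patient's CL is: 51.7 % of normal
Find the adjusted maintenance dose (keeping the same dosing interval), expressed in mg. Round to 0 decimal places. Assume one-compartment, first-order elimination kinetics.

281 mg

To keep the same average steady-state level, dosing rate must scale with clearance.
CL ratio = 51.7 / 100 = 0.5170
New dose (same interval) = 544 × 0.5170 = 281.2 mg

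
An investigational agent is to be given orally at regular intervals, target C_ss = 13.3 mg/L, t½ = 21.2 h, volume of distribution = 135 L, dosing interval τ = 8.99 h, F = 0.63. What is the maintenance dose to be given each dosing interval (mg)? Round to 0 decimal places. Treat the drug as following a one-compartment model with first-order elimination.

838 mg

k = ln2 / t½ = 0.693147 / 21.2 = 0.03270 h⁻¹
CL = k × Vd = 0.03270 × 135 = 4.415 L/h
At steady state, F × (Dose/τ) = Css × CL.
Dose = Css × CL × τ / F = 13.3 × 4.415 × 8.99 / 0.63 = 837.9 mg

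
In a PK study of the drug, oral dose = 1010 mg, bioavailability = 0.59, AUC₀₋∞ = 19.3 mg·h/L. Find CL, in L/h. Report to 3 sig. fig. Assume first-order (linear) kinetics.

CL = F·Dose / AUC = 0.59 × 1010 / 19.3 = 30.88 L/h

30.9 L/h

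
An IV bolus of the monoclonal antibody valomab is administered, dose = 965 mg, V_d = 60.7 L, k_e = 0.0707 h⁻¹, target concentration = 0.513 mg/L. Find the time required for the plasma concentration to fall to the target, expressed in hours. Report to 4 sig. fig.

C₀ = Dose / Vd = 965.0 / 60.7 = 15.90 mg/L
t = ln(C₀ / C) / k = ln(15.90 / 0.513) / 0.07070
  = ln(30.99) / 0.07070 = 3.434 / 0.07070 = 48.57 h

48.57 h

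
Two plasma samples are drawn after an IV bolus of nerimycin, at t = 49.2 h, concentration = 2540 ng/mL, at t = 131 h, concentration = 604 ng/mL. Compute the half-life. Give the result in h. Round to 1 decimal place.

k = ln(C₁/C₂) / (t₂ − t₁) = ln(2540/604) / (131 − 49.2)
  = 1.436 / 81.80 = 0.01756 h⁻¹
t½ = ln2 / k = 0.693147 / 0.01756 = 39.47 h

39.5 h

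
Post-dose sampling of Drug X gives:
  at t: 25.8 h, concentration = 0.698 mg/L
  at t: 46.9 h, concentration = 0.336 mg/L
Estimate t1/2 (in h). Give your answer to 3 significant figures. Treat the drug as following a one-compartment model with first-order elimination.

20.0 h

k = ln(C₁/C₂) / (t₂ − t₁) = ln(0.698/0.336) / (46.9 − 25.8)
  = 0.7311 / 21.10 = 0.03465 h⁻¹
t½ = ln2 / k = 0.693147 / 0.03465 = 20.00 h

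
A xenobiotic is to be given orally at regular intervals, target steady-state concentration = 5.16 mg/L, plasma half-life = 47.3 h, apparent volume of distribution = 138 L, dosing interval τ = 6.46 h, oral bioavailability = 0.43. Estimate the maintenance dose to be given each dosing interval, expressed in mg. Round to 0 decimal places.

k = ln2 / t½ = 0.693147 / 47.3 = 0.01465 h⁻¹
CL = k × Vd = 0.01465 × 138 = 2.022 L/h
At steady state, F × (Dose/τ) = Css × CL.
Dose = Css × CL × τ / F = 5.16 × 2.022 × 6.46 / 0.43 = 156.7 mg

157 mg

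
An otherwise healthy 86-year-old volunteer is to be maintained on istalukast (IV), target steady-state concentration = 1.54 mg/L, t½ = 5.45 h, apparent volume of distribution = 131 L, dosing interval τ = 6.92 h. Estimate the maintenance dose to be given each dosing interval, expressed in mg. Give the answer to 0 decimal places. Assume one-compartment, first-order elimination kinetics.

k = ln2 / t½ = 0.693147 / 5.45 = 0.1272 h⁻¹
CL = k × Vd = 0.1272 × 131 = 16.66 L/h
At steady state, Dose/τ = Css × CL.
Dose = Css × CL × τ = 1.54 × 16.66 × 6.92 = 177.5 mg

178 mg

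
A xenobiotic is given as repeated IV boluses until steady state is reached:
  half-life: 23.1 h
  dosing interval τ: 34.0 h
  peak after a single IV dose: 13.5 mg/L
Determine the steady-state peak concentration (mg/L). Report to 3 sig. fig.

k = ln2 / t½ = 0.693147 / 23.1 = 0.03001 h⁻¹
e^(−kτ) = e^(−0.03001 × 34.0) = 0.3605
Accumulation ratio R = 1 / (1 − e^(−kτ)) = 1 / (1 − 0.3605) = 1.564
Steady-state peak = C₀ × R = 13.5 × 1.564 = 21.11 mg/L

21.1 mg/L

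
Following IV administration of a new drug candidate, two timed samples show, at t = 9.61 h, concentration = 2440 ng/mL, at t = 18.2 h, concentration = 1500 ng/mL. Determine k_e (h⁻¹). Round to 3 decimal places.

0.057 h⁻¹

k = ln(C₁/C₂) / (t₂ − t₁) = ln(2440/1500) / (18.2 − 9.61)
  = 0.4865 / 8.590 = 0.05664 h⁻¹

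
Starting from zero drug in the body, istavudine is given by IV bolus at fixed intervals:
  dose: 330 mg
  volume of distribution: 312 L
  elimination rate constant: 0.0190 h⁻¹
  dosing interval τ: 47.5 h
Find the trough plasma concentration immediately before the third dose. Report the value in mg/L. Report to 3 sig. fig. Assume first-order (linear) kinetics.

0.603 mg/L

C₀ per dose = Dose / Vd = 330 / 312 = 1.058 mg/L
Fraction remaining after one interval: r = e^(−kτ) = e^(−0.01900 × 47.5) = 0.4056
Before dose 3, 2 doses have been given (aged 1τ, 2τ).
C_trough = C₀ × (r + r²) = 1.058 × (0.4056 + 0.1645) = 0.6032 mg/L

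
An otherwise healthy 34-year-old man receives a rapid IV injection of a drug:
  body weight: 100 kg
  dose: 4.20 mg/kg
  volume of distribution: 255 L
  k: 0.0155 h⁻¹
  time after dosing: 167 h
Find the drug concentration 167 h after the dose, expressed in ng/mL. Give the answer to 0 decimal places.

Total dose = 4.20 × 100 = 420.0 mg
C₀ = Dose / Vd = 420.0 / 255 = 1.647 mg/L
C = C₀ · e^(−k·t) = 1.647 × e^(−0.01550 × 167)
  = 1.647 × 0.07513 = 0.1237 mg/L
Convert: 0.1237 mg/L × 1000 = 123.7 ng/mL

124 ng/mL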